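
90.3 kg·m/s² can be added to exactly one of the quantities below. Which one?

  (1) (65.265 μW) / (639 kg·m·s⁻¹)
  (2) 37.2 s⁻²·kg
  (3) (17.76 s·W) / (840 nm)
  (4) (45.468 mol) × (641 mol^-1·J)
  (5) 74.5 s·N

Reference: kg·m·s⁻².
Each option:
  (1) [kg·m²·s⁻³] / [kg·m·s⁻¹] = m·s⁻²
  (2) kg·s⁻²
  (3) [kg·m²·s⁻²] / [m] = kg·m·s⁻²  ← same
  (4) [mol] · [kg·m²·s⁻²·mol⁻¹] = kg·m²·s⁻²
  (5) N·s = kg·m·s⁻²·s = kg·m·s⁻¹
Only (3) matches kg·m·s⁻².

(3)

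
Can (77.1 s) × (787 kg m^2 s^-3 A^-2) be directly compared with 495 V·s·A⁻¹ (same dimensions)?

Yes

Dimensions:
  (77.1 s) × (787 kg m^2 s^-3 A^-2):  [s] · [kg·m²·s⁻³·A⁻²] = kg·m²·s⁻²·A⁻²
  495 V·s·A⁻¹:  V·s·A⁻¹ = J·C⁻¹·s·A⁻¹ = kg·m²·s⁻²·A⁻²
Both are kg·m²·s⁻²·A⁻², so they have the same dimensions and can be added.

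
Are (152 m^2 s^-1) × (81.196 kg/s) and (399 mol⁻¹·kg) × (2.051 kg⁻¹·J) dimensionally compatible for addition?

Dimensions:
  (152 m^2 s^-1) × (81.196 kg/s):  [m²·s⁻¹] · [kg·s⁻¹] = kg·m²·s⁻²
  (399 mol⁻¹·kg) × (2.051 kg⁻¹·J):  [kg·mol⁻¹] · [m²·s⁻²] = kg·m²·s⁻²·mol⁻¹
kg·m²·s⁻² ≠ kg·m²·s⁻²·mol⁻¹, so they cannot be added.

No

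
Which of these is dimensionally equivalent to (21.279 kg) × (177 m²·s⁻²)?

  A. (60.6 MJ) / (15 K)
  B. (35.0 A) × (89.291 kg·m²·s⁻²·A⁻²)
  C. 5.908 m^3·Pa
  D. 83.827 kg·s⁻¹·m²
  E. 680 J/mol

C.

Reference: [kg] · [m²·s⁻²] = kg·m²·s⁻².
Each option:
  A. [kg·m²·s⁻²] / [K] = kg·m²·s⁻²·K⁻¹
  B. [A] · [kg·m²·s⁻²·A⁻²] = kg·m²·s⁻²·A⁻¹
  C. Pa·m³ = N·m⁻²·m³ = kg·m²·s⁻²  ← same
  D. kg·m²·s⁻¹
  E. J·mol⁻¹ = N·m·mol⁻¹ = kg·m²·s⁻²·mol⁻¹
Only C. matches kg·m²·s⁻².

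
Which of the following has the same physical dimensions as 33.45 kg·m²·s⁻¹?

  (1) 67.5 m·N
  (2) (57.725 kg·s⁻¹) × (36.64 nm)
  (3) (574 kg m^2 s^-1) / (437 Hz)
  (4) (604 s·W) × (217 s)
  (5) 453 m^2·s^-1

Reference: kg·m²·s⁻¹.
Each option:
  (1) N·m = kg·m·s⁻²·m = kg·m²·s⁻²
  (2) [kg·s⁻¹] · [m] = kg·m·s⁻¹
  (3) [kg·m²·s⁻¹] / [s⁻¹] = kg·m²
  (4) [kg·m²·s⁻²] · [s] = kg·m²·s⁻¹  ← same
  (5) m²·s⁻¹
Only (4) matches kg·m²·s⁻¹.

(4)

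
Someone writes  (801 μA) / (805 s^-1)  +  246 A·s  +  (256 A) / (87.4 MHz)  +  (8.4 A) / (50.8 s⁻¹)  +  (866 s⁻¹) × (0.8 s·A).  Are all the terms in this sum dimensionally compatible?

No

Expand each in SI base units:
  (801 μA) / (805 s^-1):  [A] / [s⁻¹] = s·A
  246 A·s:  A·s = s·A
  (256 A) / (87.4 MHz):  [A] / [s⁻¹] = s·A
  (8.4 A) / (50.8 s⁻¹):  [A] / [s⁻¹] = s·A
  (866 s⁻¹) × (0.8 s·A):  [s⁻¹] · [s·A] = A
The terms do not share a single dimension (A vs s·A).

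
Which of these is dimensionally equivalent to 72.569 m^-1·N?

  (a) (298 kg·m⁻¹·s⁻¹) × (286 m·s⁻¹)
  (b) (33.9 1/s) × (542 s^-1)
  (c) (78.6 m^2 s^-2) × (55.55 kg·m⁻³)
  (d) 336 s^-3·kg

Reference: N·m⁻¹ = kg·m·s⁻²·m⁻¹ = kg·s⁻².
Each option:
  (a) [kg·m⁻¹·s⁻¹] · [m·s⁻¹] = kg·s⁻²  ← same
  (b) [s⁻¹] · [s⁻¹] = s⁻²
  (c) [m²·s⁻²] · [kg·m⁻³] = kg·m⁻¹·s⁻²
  (d) kg·s⁻³
Only (a) matches kg·s⁻².

(a)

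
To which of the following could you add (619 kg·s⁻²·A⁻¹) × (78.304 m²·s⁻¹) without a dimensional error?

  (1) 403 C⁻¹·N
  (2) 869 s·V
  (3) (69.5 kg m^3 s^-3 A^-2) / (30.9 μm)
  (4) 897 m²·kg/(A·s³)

(4)

Reference: [kg·s⁻²·A⁻¹] · [m²·s⁻¹] = kg·m²·s⁻³·A⁻¹.
Each option:
  (1) N·C⁻¹ = kg·m·s⁻²·(s·A)⁻¹ = kg·m·s⁻³·A⁻¹
  (2) V·s = J·C⁻¹·s = kg·m²·s⁻²·A⁻¹
  (3) [kg·m³·s⁻³·A⁻²] / [m] = kg·m²·s⁻³·A⁻²
  (4) kg·m²·s⁻³·A⁻¹  ← same
Only (4) matches kg·m²·s⁻³·A⁻¹.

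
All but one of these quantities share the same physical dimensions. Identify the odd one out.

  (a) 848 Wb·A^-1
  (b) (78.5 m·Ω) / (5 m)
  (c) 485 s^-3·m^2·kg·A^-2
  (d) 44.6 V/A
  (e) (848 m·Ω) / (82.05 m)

(a)

Work out the base dimensions of each:
  (a) Wb·A⁻¹ = V·s·A⁻¹ = kg·m²·s⁻²·A⁻²
  (b) [kg·m³·s⁻³·A⁻²] / [m] = kg·m²·s⁻³·A⁻²
  (c) kg·m²·s⁻³·A⁻²
  (d) V·A⁻¹ = J·C⁻¹·A⁻¹ = kg·m²·s⁻³·A⁻²
  (e) [kg·m³·s⁻³·A⁻²] / [m] = kg·m²·s⁻³·A⁻²
All reduce to kg·m²·s⁻³·A⁻² except (a), which is kg·m²·s⁻²·A⁻².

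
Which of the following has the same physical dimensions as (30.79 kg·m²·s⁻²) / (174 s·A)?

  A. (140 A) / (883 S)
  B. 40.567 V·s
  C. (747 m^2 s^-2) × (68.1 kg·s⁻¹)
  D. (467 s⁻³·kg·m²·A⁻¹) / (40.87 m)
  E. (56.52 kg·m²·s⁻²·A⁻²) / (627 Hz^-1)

A.

Reference: [kg·m²·s⁻²] / [s·A] = kg·m²·s⁻³·A⁻¹.
Each option:
  A. [A] / [kg⁻¹·m⁻²·s³·A²] = kg·m²·s⁻³·A⁻¹  ← same
  B. V·s = J·C⁻¹·s = kg·m²·s⁻²·A⁻¹
  C. [m²·s⁻²] · [kg·s⁻¹] = kg·m²·s⁻³
  D. [kg·m²·s⁻³·A⁻¹] / [m] = kg·m·s⁻³·A⁻¹
  E. [kg·m²·s⁻²·A⁻²] / [s] = kg·m²·s⁻³·A⁻²
Only A. matches kg·m²·s⁻³·A⁻¹.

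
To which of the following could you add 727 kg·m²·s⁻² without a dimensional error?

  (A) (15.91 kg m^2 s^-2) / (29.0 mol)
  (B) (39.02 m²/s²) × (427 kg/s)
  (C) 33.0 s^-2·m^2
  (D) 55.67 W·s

Reference: kg·m²·s⁻².
Each option:
  (A) [kg·m²·s⁻²] / [mol] = kg·m²·s⁻²·mol⁻¹
  (B) [m²·s⁻²] · [kg·s⁻¹] = kg·m²·s⁻³
  (C) m²·s⁻²
  (D) W·s = J·s⁻¹·s = kg·m²·s⁻²  ← same
Only (D) matches kg·m²·s⁻².

(D)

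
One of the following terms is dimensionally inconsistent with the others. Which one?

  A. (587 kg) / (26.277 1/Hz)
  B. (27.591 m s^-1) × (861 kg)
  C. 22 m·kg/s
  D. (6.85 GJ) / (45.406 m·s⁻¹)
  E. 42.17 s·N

Expand each in SI base units:
  A. [kg] / [s] = kg·s⁻¹
  B. [m·s⁻¹] · [kg] = kg·m·s⁻¹
  C. kg·m·s⁻¹
  D. [kg·m²·s⁻²] / [m·s⁻¹] = kg·m·s⁻¹
  E. N·s = kg·m·s⁻²·s = kg·m·s⁻¹
All reduce to kg·m·s⁻¹ except A., which is kg·s⁻¹.

A.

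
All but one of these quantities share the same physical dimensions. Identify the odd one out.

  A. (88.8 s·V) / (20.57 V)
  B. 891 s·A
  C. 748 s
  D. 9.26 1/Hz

Expand each in SI base units:
  A. [kg·m²·s⁻²·A⁻¹] / [kg·m²·s⁻³·A⁻¹] = s
  B. A·s = s·A
  C. s
  D. Hz⁻¹ = (s⁻¹)⁻¹ = s
All reduce to s except B., which is s·A.

B.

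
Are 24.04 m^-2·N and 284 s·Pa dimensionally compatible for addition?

No

Reduce each to base SI dimensions:
  24.04 m^-2·N:  N·m⁻² = kg·m·s⁻²·m⁻² = kg·m⁻¹·s⁻²
  284 s·Pa:  Pa·s = N·m⁻²·s = kg·m⁻¹·s⁻¹
kg·m⁻¹·s⁻² ≠ kg·m⁻¹·s⁻¹, so they cannot be added.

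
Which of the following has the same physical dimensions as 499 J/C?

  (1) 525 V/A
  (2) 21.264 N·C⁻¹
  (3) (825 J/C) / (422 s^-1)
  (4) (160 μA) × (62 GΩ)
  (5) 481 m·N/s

(4)

Reference: J·C⁻¹ = N·m·(s·A)⁻¹ = kg·m²·s⁻³·A⁻¹.
Each option:
  (1) V·A⁻¹ = J·C⁻¹·A⁻¹ = kg·m²·s⁻³·A⁻²
  (2) N·C⁻¹ = kg·m·s⁻²·(s·A)⁻¹ = kg·m·s⁻³·A⁻¹
  (3) [kg·m²·s⁻³·A⁻¹] / [s⁻¹] = kg·m²·s⁻²·A⁻¹
  (4) [A] · [kg·m²·s⁻³·A⁻²] = kg·m²·s⁻³·A⁻¹  ← same
  (5) N·m·s⁻¹ = kg·m·s⁻²·m·s⁻¹ = kg·m²·s⁻³
Only (4) matches kg·m²·s⁻³·A⁻¹.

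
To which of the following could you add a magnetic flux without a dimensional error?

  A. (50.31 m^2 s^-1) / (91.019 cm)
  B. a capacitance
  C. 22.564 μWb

Reference: [magnetic flux] = kg·m²·s⁻²·A⁻¹.
Each option:
  A. [m²·s⁻¹] / [m] = m·s⁻¹
  B. [capacitance] = kg⁻¹·m⁻²·s⁴·A²
  C. Wb = V·s = kg·m²·s⁻²·A⁻¹  ← same
Only C. matches kg·m²·s⁻²·A⁻¹.

C.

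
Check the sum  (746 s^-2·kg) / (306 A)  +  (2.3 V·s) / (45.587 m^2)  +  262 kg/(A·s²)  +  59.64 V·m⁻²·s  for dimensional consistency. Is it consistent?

Yes

In SI base units:
  (746 s^-2·kg) / (306 A):  [kg·s⁻²] / [A] = kg·s⁻²·A⁻¹
  (2.3 V·s) / (45.587 m^2):  [kg·m²·s⁻²·A⁻¹] / [m²] = kg·s⁻²·A⁻¹
  262 kg/(A·s²):  kg·s⁻²·A⁻¹
  59.64 V·m⁻²·s:  V·s·m⁻² = J·C⁻¹·s·m⁻² = kg·s⁻²·A⁻¹
Every term reduces to kg·s⁻²·A⁻¹.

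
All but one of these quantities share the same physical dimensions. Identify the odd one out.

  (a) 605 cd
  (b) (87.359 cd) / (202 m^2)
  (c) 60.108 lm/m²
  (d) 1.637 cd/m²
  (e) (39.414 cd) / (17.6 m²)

(a)

Expand each in SI base units:
  (a) cd
  (b) [cd] / [m²] = m⁻²·cd
  (c) lm·m⁻² = cd·m⁻² = m⁻²·cd
  (d) cd·m⁻² = m⁻²·cd
  (e) [cd] / [m²] = m⁻²·cd
All reduce to m⁻²·cd except (a), which is cd.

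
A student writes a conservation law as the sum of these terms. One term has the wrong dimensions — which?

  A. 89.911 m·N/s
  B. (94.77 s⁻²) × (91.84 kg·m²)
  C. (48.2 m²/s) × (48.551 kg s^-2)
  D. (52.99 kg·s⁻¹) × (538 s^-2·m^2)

In SI base units:
  A. N·m·s⁻¹ = kg·m·s⁻²·m·s⁻¹ = kg·m²·s⁻³
  B. [s⁻²] · [kg·m²] = kg·m²·s⁻²
  C. [m²·s⁻¹] · [kg·s⁻²] = kg·m²·s⁻³
  D. [kg·s⁻¹] · [m²·s⁻²] = kg·m²·s⁻³
All reduce to kg·m²·s⁻³ except B., which is kg·m²·s⁻².

B.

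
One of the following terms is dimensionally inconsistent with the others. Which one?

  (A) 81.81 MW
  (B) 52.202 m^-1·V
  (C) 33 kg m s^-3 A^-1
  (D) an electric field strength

(A)

Reduce each to base SI dimensions:
  (A) W = J·s⁻¹ = kg·m²·s⁻³
  (B) V·m⁻¹ = J·C⁻¹·m⁻¹ = kg·m·s⁻³·A⁻¹
  (C) kg·m·s⁻³·A⁻¹
  (D) [electric field strength] = kg·m·s⁻³·A⁻¹
All reduce to kg·m·s⁻³·A⁻¹ except (A), which is kg·m²·s⁻³.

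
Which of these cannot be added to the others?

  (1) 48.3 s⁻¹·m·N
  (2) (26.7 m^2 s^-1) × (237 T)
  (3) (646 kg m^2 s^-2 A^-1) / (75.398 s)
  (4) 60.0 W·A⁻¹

Expand each in SI base units:
  (1) N·m·s⁻¹ = kg·m·s⁻²·m·s⁻¹ = kg·m²·s⁻³
  (2) [m²·s⁻¹] · [kg·s⁻²·A⁻¹] = kg·m²·s⁻³·A⁻¹
  (3) [kg·m²·s⁻²·A⁻¹] / [s] = kg·m²·s⁻³·A⁻¹
  (4) W·A⁻¹ = J·s⁻¹·A⁻¹ = kg·m²·s⁻³·A⁻¹
All reduce to kg·m²·s⁻³·A⁻¹ except (1), which is kg·m²·s⁻³.

(1)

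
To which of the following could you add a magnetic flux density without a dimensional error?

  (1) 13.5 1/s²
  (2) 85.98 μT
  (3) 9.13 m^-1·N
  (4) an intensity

(2)

Reference: [magnetic flux density] = kg·s⁻²·A⁻¹.
Each option:
  (1) s⁻²
  (2) T = Wb·m⁻² = kg·s⁻²·A⁻¹  ← same
  (3) N·m⁻¹ = kg·m·s⁻²·m⁻¹ = kg·s⁻²
  (4) [intensity] = kg·s⁻³
Only (2) matches kg·s⁻²·A⁻¹.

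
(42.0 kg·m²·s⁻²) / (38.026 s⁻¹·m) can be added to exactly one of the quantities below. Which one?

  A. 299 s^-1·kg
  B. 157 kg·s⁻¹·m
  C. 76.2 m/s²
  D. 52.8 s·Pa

B.

Reference: [kg·m²·s⁻²] / [m·s⁻¹] = kg·m·s⁻¹.
Each option:
  A. kg·s⁻¹
  B. kg·m·s⁻¹  ← same
  C. m·s⁻²
  D. Pa·s = N·m⁻²·s = kg·m⁻¹·s⁻¹
Only B. matches kg·m·s⁻¹.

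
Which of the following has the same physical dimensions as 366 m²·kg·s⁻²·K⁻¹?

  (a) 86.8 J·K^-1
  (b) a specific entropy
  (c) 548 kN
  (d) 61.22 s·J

Reference: kg·m²·s⁻²·K⁻¹.
Each option:
  (a) J·K⁻¹ = N·m·K⁻¹ = kg·m²·s⁻²·K⁻¹  ← same
  (b) [specific entropy] = m²·s⁻²·K⁻¹
  (c) N = kg·m·s⁻²
  (d) J·s = N·m·s = kg·m²·s⁻¹
Only (a) matches kg·m²·s⁻²·K⁻¹.

(a)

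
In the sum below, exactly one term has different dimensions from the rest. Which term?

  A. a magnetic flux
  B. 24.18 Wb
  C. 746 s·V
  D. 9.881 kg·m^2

In SI base units:
  A. [magnetic flux] = kg·m²·s⁻²·A⁻¹
  B. Wb = V·s = kg·m²·s⁻²·A⁻¹
  C. V·s = J·C⁻¹·s = kg·m²·s⁻²·A⁻¹
  D. kg·m²
All reduce to kg·m²·s⁻²·A⁻¹ except D., which is kg·m².

D.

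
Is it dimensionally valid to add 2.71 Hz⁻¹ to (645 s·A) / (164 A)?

Yes

In SI base units:
  2.71 Hz⁻¹:  Hz⁻¹ = (s⁻¹)⁻¹ = s
  (645 s·A) / (164 A):  [s·A] / [A] = s
Both are s, so they have the same dimensions and can be added.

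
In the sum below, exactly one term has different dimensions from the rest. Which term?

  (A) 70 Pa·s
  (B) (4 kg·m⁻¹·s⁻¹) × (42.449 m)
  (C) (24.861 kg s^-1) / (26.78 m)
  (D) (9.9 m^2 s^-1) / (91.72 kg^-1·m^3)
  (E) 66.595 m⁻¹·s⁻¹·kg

Dimensions:
  (A) Pa·s = N·m⁻²·s = kg·m⁻¹·s⁻¹
  (B) [kg·m⁻¹·s⁻¹] · [m] = kg·s⁻¹
  (C) [kg·s⁻¹] / [m] = kg·m⁻¹·s⁻¹
  (D) [m²·s⁻¹] / [kg⁻¹·m³] = kg·m⁻¹·s⁻¹
  (E) kg·m⁻¹·s⁻¹
All reduce to kg·m⁻¹·s⁻¹ except (B), which is kg·s⁻¹.

(B)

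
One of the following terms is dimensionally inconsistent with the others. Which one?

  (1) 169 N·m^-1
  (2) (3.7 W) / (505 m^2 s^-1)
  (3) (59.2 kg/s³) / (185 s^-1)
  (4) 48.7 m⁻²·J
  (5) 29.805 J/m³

(5)

Expand each in SI base units:
  (1) N·m⁻¹ = kg·m·s⁻²·m⁻¹ = kg·s⁻²
  (2) [kg·m²·s⁻³] / [m²·s⁻¹] = kg·s⁻²
  (3) [kg·s⁻³] / [s⁻¹] = kg·s⁻²
  (4) J·m⁻² = N·m·m⁻² = kg·s⁻²
  (5) J·m⁻³ = N·m·m⁻³ = kg·m⁻¹·s⁻²
All reduce to kg·s⁻² except (5), which is kg·m⁻¹·s⁻².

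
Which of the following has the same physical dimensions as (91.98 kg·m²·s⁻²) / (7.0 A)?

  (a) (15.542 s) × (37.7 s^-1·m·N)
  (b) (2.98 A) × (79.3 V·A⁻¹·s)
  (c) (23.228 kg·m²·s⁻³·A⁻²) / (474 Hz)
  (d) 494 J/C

Reference: [kg·m²·s⁻²] / [A] = kg·m²·s⁻²·A⁻¹.
Each option:
  (a) [s] · [kg·m²·s⁻³] = kg·m²·s⁻²
  (b) [A] · [kg·m²·s⁻²·A⁻²] = kg·m²·s⁻²·A⁻¹  ← same
  (c) [kg·m²·s⁻³·A⁻²] / [s⁻¹] = kg·m²·s⁻²·A⁻²
  (d) J·C⁻¹ = N·m·(s·A)⁻¹ = kg·m²·s⁻³·A⁻¹
Only (b) matches kg·m²·s⁻²·A⁻¹.

(b)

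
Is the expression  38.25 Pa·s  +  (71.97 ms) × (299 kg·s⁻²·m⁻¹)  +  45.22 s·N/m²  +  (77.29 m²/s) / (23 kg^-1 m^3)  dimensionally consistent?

Yes

Work out the base dimensions of each:
  38.25 Pa·s:  Pa·s = N·m⁻²·s = kg·m⁻¹·s⁻¹
  (71.97 ms) × (299 kg·s⁻²·m⁻¹):  [s] · [kg·m⁻¹·s⁻²] = kg·m⁻¹·s⁻¹
  45.22 s·N/m²:  N·s·m⁻² = kg·m·s⁻²·s·m⁻² = kg·m⁻¹·s⁻¹
  (77.29 m²/s) / (23 kg^-1 m^3):  [m²·s⁻¹] / [kg⁻¹·m³] = kg·m⁻¹·s⁻¹
Every term reduces to kg·m⁻¹·s⁻¹.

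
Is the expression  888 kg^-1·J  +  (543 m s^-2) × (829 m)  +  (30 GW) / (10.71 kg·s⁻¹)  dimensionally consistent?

Work out the base dimensions of each:
  888 kg^-1·J:  J·kg⁻¹ = N·m·kg⁻¹ = m²·s⁻²
  (543 m s^-2) × (829 m):  [m·s⁻²] · [m] = m²·s⁻²
  (30 GW) / (10.71 kg·s⁻¹):  [kg·m²·s⁻³] / [kg·s⁻¹] = m²·s⁻²
Every term reduces to m²·s⁻².

Yes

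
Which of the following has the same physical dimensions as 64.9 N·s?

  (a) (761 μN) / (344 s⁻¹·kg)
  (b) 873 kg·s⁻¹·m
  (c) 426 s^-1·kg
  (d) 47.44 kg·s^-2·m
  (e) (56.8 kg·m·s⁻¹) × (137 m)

Reference: N·s = kg·m·s⁻²·s = kg·m·s⁻¹.
Each option:
  (a) [kg·m·s⁻²] / [kg·s⁻¹] = m·s⁻¹
  (b) kg·m·s⁻¹  ← same
  (c) kg·s⁻¹
  (d) kg·m·s⁻²
  (e) [kg·m·s⁻¹] · [m] = kg·m²·s⁻¹
Only (b) matches kg·m·s⁻¹.

(b)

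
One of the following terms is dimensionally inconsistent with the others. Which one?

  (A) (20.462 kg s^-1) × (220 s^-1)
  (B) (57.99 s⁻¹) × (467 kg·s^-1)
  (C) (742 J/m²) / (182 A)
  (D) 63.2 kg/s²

Reduce each to base SI dimensions:
  (A) [kg·s⁻¹] · [s⁻¹] = kg·s⁻²
  (B) [s⁻¹] · [kg·s⁻¹] = kg·s⁻²
  (C) [kg·s⁻²] / [A] = kg·s⁻²·A⁻¹
  (D) kg·s⁻²
All reduce to kg·s⁻² except (C), which is kg·s⁻²·A⁻¹.

(C)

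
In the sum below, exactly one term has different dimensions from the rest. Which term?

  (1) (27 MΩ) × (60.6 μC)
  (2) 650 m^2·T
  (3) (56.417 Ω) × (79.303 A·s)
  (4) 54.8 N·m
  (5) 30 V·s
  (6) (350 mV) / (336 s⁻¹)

Reduce each to base SI dimensions:
  (1) [kg·m²·s⁻³·A⁻²] · [s·A] = kg·m²·s⁻²·A⁻¹
  (2) T·m² = Wb·m⁻²·m² = kg·m²·s⁻²·A⁻¹
  (3) [kg·m²·s⁻³·A⁻²] · [s·A] = kg·m²·s⁻²·A⁻¹
  (4) N·m = kg·m·s⁻²·m = kg·m²·s⁻²
  (5) V·s = J·C⁻¹·s = kg·m²·s⁻²·A⁻¹
  (6) [kg·m²·s⁻³·A⁻¹] / [s⁻¹] = kg·m²·s⁻²·A⁻¹
All reduce to kg·m²·s⁻²·A⁻¹ except (4), which is kg·m²·s⁻².

(4)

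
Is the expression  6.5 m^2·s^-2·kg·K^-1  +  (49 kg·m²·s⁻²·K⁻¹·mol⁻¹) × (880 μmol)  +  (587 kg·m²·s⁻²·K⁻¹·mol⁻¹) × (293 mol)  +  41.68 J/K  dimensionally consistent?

Reduce each to base SI dimensions:
  6.5 m^2·s^-2·kg·K^-1:  kg·m²·s⁻²·K⁻¹
  (49 kg·m²·s⁻²·K⁻¹·mol⁻¹) × (880 μmol):  [kg·m²·s⁻²·K⁻¹·mol⁻¹] · [mol] = kg·m²·s⁻²·K⁻¹
  (587 kg·m²·s⁻²·K⁻¹·mol⁻¹) × (293 mol):  [kg·m²·s⁻²·K⁻¹·mol⁻¹] · [mol] = kg·m²·s⁻²·K⁻¹
  41.68 J/K:  J·K⁻¹ = N·m·K⁻¹ = kg·m²·s⁻²·K⁻¹
Every term reduces to kg·m²·s⁻²·K⁻¹.

Yes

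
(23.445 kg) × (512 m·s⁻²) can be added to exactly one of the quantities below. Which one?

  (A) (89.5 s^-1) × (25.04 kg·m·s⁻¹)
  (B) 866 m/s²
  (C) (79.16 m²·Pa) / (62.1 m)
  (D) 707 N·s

Reference: [kg] · [m·s⁻²] = kg·m·s⁻².
Each option:
  (A) [s⁻¹] · [kg·m·s⁻¹] = kg·m·s⁻²  ← same
  (B) m·s⁻²
  (C) [kg·m·s⁻²] / [m] = kg·s⁻²
  (D) N·s = kg·m·s⁻²·s = kg·m·s⁻¹
Only (A) matches kg·m·s⁻².

(A)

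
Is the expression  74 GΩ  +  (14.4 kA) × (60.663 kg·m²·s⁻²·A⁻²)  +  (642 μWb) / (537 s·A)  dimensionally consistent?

No

In SI base units:
  74 GΩ:  Ω = V·A⁻¹ = kg·m²·s⁻³·A⁻²
  (14.4 kA) × (60.663 kg·m²·s⁻²·A⁻²):  [A] · [kg·m²·s⁻²·A⁻²] = kg·m²·s⁻²·A⁻¹
  (642 μWb) / (537 s·A):  [kg·m²·s⁻²·A⁻¹] / [s·A] = kg·m²·s⁻³·A⁻²
The terms do not share a single dimension (kg·m²·s⁻²·A⁻¹ vs kg·m²·s⁻³·A⁻²).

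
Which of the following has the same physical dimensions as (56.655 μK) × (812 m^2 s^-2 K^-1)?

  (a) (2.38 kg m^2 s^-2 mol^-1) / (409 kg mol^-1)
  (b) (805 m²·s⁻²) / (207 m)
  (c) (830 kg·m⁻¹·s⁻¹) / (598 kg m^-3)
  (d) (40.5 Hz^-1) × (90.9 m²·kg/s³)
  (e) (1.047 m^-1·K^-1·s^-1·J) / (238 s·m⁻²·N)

Reference: [K] · [m²·s⁻²·K⁻¹] = m²·s⁻².
Each option:
  (a) [kg·m²·s⁻²·mol⁻¹] / [kg·mol⁻¹] = m²·s⁻²  ← same
  (b) [m²·s⁻²] / [m] = m·s⁻²
  (c) [kg·m⁻¹·s⁻¹] / [kg·m⁻³] = m²·s⁻¹
  (d) [s] · [kg·m²·s⁻³] = kg·m²·s⁻²
  (e) [kg·m·s⁻³·K⁻¹] / [kg·m⁻¹·s⁻¹] = m²·s⁻²·K⁻¹
Only (a) matches m²·s⁻².

(a)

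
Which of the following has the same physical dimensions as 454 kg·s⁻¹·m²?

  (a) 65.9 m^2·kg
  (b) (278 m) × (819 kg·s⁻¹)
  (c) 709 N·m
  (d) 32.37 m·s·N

(d)

Reference: kg·m²·s⁻¹.
Each option:
  (a) kg·m²
  (b) [m] · [kg·s⁻¹] = kg·m·s⁻¹
  (c) N·m = kg·m·s⁻²·m = kg·m²·s⁻²
  (d) N·m·s = kg·m·s⁻²·m·s = kg·m²·s⁻¹  ← same
Only (d) matches kg·m²·s⁻¹.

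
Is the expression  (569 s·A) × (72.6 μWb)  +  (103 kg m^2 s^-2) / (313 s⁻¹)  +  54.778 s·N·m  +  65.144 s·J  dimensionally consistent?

Yes

In SI base units:
  (569 s·A) × (72.6 μWb):  [s·A] · [kg·m²·s⁻²·A⁻¹] = kg·m²·s⁻¹
  (103 kg m^2 s^-2) / (313 s⁻¹):  [kg·m²·s⁻²] / [s⁻¹] = kg·m²·s⁻¹
  54.778 s·N·m:  N·m·s = kg·m·s⁻²·m·s = kg·m²·s⁻¹
  65.144 s·J:  J·s = N·m·s = kg·m²·s⁻¹
Every term reduces to kg·m²·s⁻¹.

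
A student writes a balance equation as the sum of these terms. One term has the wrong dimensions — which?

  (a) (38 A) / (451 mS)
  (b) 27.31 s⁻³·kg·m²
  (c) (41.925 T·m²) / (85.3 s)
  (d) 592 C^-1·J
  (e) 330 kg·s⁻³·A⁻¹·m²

(b)

Dimensions:
  (a) [A] / [kg⁻¹·m⁻²·s³·A²] = kg·m²·s⁻³·A⁻¹
  (b) kg·m²·s⁻³
  (c) [kg·m²·s⁻²·A⁻¹] / [s] = kg·m²·s⁻³·A⁻¹
  (d) J·C⁻¹ = N·m·(s·A)⁻¹ = kg·m²·s⁻³·A⁻¹
  (e) kg·m²·s⁻³·A⁻¹
All reduce to kg·m²·s⁻³·A⁻¹ except (b), which is kg·m²·s⁻³.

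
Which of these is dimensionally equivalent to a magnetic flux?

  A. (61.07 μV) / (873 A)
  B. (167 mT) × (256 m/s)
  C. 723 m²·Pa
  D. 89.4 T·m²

Reference: [magnetic flux] = kg·m²·s⁻²·A⁻¹.
Each option:
  A. [kg·m²·s⁻³·A⁻¹] / [A] = kg·m²·s⁻³·A⁻²
  B. [kg·s⁻²·A⁻¹] · [m·s⁻¹] = kg·m·s⁻³·A⁻¹
  C. Pa·m² = N·m⁻²·m² = kg·m·s⁻²
  D. T·m² = Wb·m⁻²·m² = kg·m²·s⁻²·A⁻¹  ← same
Only D. matches kg·m²·s⁻²·A⁻¹.

D.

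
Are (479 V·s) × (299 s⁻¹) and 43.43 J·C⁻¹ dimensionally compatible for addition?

Yes

Work out the base dimensions of each:
  (479 V·s) × (299 s⁻¹):  [kg·m²·s⁻²·A⁻¹] · [s⁻¹] = kg·m²·s⁻³·A⁻¹
  43.43 J·C⁻¹:  J·C⁻¹ = N·m·(s·A)⁻¹ = kg·m²·s⁻³·A⁻¹
Both are kg·m²·s⁻³·A⁻¹, so they have the same dimensions and can be added.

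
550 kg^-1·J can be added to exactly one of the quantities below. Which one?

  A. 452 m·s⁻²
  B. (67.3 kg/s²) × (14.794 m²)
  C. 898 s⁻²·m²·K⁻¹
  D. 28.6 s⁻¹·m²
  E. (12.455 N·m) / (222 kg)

E.

Reference: J·kg⁻¹ = N·m·kg⁻¹ = m²·s⁻².
Each option:
  A. m·s⁻²
  B. [kg·s⁻²] · [m²] = kg·m²·s⁻²
  C. m²·s⁻²·K⁻¹
  D. m²·s⁻¹
  E. [kg·m²·s⁻²] / [kg] = m²·s⁻²  ← same
Only E. matches m²·s⁻².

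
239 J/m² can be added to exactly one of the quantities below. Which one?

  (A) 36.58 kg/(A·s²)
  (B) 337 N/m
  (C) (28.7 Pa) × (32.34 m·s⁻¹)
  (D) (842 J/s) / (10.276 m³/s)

(B)

Reference: J·m⁻² = N·m·m⁻² = kg·s⁻².
Each option:
  (A) kg·s⁻²·A⁻¹
  (B) N·m⁻¹ = kg·m·s⁻²·m⁻¹ = kg·s⁻²  ← same
  (C) [kg·m⁻¹·s⁻²] · [m·s⁻¹] = kg·s⁻³
  (D) [kg·m²·s⁻³] / [m³·s⁻¹] = kg·m⁻¹·s⁻²
Only (B) matches kg·s⁻².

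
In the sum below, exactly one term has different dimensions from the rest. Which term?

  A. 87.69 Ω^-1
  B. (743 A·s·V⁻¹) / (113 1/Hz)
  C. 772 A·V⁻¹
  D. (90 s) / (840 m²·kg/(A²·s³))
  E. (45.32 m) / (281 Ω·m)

D.

Expand each in SI base units:
  A. Ω⁻¹ = (V·A⁻¹)⁻¹ = kg⁻¹·m⁻²·s³·A²
  B. [kg⁻¹·m⁻²·s⁴·A²] / [s] = kg⁻¹·m⁻²·s³·A²
  C. A·V⁻¹ = A·(J·C⁻¹)⁻¹ = kg⁻¹·m⁻²·s³·A²
  D. [s] / [kg·m²·s⁻³·A⁻²] = kg⁻¹·m⁻²·s⁴·A²
  E. [m] / [kg·m³·s⁻³·A⁻²] = kg⁻¹·m⁻²·s³·A²
All reduce to kg⁻¹·m⁻²·s³·A² except D., which is kg⁻¹·m⁻²·s⁴·A².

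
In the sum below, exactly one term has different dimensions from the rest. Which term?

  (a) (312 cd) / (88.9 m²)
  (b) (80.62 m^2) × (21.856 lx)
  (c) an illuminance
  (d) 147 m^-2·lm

Dimensions:
  (a) [cd] / [m²] = m⁻²·cd
  (b) [m²] · [m⁻²·cd] = cd
  (c) [illuminance] = m⁻²·cd
  (d) lm·m⁻² = cd·m⁻² = m⁻²·cd
All reduce to m⁻²·cd except (b), which is cd.

(b)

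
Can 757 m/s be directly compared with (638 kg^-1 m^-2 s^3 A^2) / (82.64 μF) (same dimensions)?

Work out the base dimensions of each:
  757 m/s:  m·s⁻¹
  (638 kg^-1 m^-2 s^3 A^2) / (82.64 μF):  [kg⁻¹·m⁻²·s³·A²] / [kg⁻¹·m⁻²·s⁴·A²] = s⁻¹
m·s⁻¹ ≠ s⁻¹, so they cannot be added.

No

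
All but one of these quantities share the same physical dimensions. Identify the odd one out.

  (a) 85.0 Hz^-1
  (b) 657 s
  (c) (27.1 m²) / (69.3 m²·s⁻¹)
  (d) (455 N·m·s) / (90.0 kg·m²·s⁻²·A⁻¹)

Expand each in SI base units:
  (a) Hz⁻¹ = (s⁻¹)⁻¹ = s
  (b) s
  (c) [m²] / [m²·s⁻¹] = s
  (d) [kg·m²·s⁻¹] / [kg·m²·s⁻²·A⁻¹] = s·A
All reduce to s except (d), which is s·A.

(d)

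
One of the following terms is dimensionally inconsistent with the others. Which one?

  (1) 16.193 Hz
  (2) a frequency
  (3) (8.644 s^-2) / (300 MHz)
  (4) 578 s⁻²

Work out the base dimensions of each:
  (1) Hz = s⁻¹
  (2) [frequency] = s⁻¹
  (3) [s⁻²] / [s⁻¹] = s⁻¹
  (4) s⁻²
All reduce to s⁻¹ except (4), which is s⁻².

(4)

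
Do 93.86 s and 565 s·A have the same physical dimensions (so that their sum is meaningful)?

Reduce each to base SI dimensions:
  93.86 s:  s
  565 s·A:  A·s = s·A
s ≠ s·A, so they cannot be added.

No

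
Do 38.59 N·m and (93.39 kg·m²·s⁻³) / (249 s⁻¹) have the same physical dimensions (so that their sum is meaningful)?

Reduce each to base SI dimensions:
  38.59 N·m:  N·m = kg·m·s⁻²·m = kg·m²·s⁻²
  (93.39 kg·m²·s⁻³) / (249 s⁻¹):  [kg·m²·s⁻³] / [s⁻¹] = kg·m²·s⁻²
Both are kg·m²·s⁻², so they have the same dimensions and can be added.

Yes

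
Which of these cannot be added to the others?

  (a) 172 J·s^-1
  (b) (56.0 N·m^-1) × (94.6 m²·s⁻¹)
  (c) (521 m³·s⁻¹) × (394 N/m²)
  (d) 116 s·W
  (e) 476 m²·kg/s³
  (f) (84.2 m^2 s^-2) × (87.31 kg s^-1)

In SI base units:
  (a) J·s⁻¹ = N·m·s⁻¹ = kg·m²·s⁻³
  (b) [kg·s⁻²] · [m²·s⁻¹] = kg·m²·s⁻³
  (c) [m³·s⁻¹] · [kg·m⁻¹·s⁻²] = kg·m²·s⁻³
  (d) W·s = J·s⁻¹·s = kg·m²·s⁻²
  (e) kg·m²·s⁻³
  (f) [m²·s⁻²] · [kg·s⁻¹] = kg·m²·s⁻³
All reduce to kg·m²·s⁻³ except (d), which is kg·m²·s⁻².

(d)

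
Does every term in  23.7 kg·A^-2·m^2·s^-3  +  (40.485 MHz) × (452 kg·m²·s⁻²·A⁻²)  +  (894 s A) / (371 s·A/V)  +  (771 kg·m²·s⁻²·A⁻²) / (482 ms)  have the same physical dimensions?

Reduce each to base SI dimensions:
  23.7 kg·A^-2·m^2·s^-3:  kg·m²·s⁻³·A⁻²
  (40.485 MHz) × (452 kg·m²·s⁻²·A⁻²):  [s⁻¹] · [kg·m²·s⁻²·A⁻²] = kg·m²·s⁻³·A⁻²
  (894 s A) / (371 s·A/V):  [s·A] / [kg⁻¹·m⁻²·s⁴·A²] = kg·m²·s⁻³·A⁻¹
  (771 kg·m²·s⁻²·A⁻²) / (482 ms):  [kg·m²·s⁻²·A⁻²] / [s] = kg·m²·s⁻³·A⁻²
The terms do not share a single dimension (kg·m²·s⁻³·A⁻² vs kg·m²·s⁻³·A⁻¹).

No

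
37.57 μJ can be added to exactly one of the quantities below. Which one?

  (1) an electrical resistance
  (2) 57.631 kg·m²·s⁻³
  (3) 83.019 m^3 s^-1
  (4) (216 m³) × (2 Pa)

(4)

Reference: J = N·m = kg·m²·s⁻².
Each option:
  (1) [electrical resistance] = kg·m²·s⁻³·A⁻²
  (2) kg·m²·s⁻³
  (3) m³·s⁻¹
  (4) [m³] · [kg·m⁻¹·s⁻²] = kg·m²·s⁻²  ← same
Only (4) matches kg·m²·s⁻².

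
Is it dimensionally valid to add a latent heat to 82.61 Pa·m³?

Expand each in SI base units:
  a latent heat:  [latent heat] = m²·s⁻²
  82.61 Pa·m³:  Pa·m³ = N·m⁻²·m³ = kg·m²·s⁻²
m²·s⁻² ≠ kg·m²·s⁻², so they cannot be added.

No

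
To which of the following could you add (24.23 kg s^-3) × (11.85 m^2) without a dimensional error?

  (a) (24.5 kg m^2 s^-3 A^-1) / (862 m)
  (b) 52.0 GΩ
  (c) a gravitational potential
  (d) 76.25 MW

Reference: [kg·s⁻³] · [m²] = kg·m²·s⁻³.
Each option:
  (a) [kg·m²·s⁻³·A⁻¹] / [m] = kg·m·s⁻³·A⁻¹
  (b) Ω = V·A⁻¹ = kg·m²·s⁻³·A⁻²
  (c) [gravitational potential] = m²·s⁻²
  (d) W = J·s⁻¹ = kg·m²·s⁻³  ← same
Only (d) matches kg·m²·s⁻³.

(d)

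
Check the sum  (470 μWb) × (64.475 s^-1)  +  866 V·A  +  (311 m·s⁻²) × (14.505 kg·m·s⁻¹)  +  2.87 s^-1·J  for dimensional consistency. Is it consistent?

Work out the base dimensions of each:
  (470 μWb) × (64.475 s^-1):  [kg·m²·s⁻²·A⁻¹] · [s⁻¹] = kg·m²·s⁻³·A⁻¹
  866 V·A:  V·A = J·C⁻¹·A = kg·m²·s⁻³
  (311 m·s⁻²) × (14.505 kg·m·s⁻¹):  [m·s⁻²] · [kg·m·s⁻¹] = kg·m²·s⁻³
  2.87 s^-1·J:  J·s⁻¹ = N·m·s⁻¹ = kg·m²·s⁻³
The terms do not share a single dimension (kg·m²·s⁻³ vs kg·m²·s⁻³·A⁻¹).

No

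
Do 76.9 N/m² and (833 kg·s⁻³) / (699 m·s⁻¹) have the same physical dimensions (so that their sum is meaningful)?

Yes

Dimensions:
  76.9 N/m²:  N·m⁻² = kg·m·s⁻²·m⁻² = kg·m⁻¹·s⁻²
  (833 kg·s⁻³) / (699 m·s⁻¹):  [kg·s⁻³] / [m·s⁻¹] = kg·m⁻¹·s⁻²
Both are kg·m⁻¹·s⁻², so they have the same dimensions and can be added.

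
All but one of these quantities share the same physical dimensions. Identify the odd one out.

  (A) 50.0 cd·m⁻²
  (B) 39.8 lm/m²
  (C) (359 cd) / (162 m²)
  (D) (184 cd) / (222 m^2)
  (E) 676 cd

Reduce each to base SI dimensions:
  (A) cd·m⁻² = m⁻²·cd
  (B) lm·m⁻² = cd·m⁻² = m⁻²·cd
  (C) [cd] / [m²] = m⁻²·cd
  (D) [cd] / [m²] = m⁻²·cd
  (E) cd
All reduce to m⁻²·cd except (E), which is cd.

(E)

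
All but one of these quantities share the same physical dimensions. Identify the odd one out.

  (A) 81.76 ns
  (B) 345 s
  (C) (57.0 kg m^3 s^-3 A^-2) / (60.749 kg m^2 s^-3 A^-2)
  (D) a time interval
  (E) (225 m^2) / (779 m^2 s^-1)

In SI base units:
  (A) s
  (B) s
  (C) [kg·m³·s⁻³·A⁻²] / [kg·m²·s⁻³·A⁻²] = m
  (D) [time interval] = s
  (E) [m²] / [m²·s⁻¹] = s
All reduce to s except (C), which is m.

(C)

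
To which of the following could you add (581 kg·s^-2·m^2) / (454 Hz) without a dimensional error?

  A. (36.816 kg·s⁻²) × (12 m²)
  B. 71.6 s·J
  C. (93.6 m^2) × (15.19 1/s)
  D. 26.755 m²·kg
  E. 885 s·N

Reference: [kg·m²·s⁻²] / [s⁻¹] = kg·m²·s⁻¹.
Each option:
  A. [kg·s⁻²] · [m²] = kg·m²·s⁻²
  B. J·s = N·m·s = kg·m²·s⁻¹  ← same
  C. [m²] · [s⁻¹] = m²·s⁻¹
  D. kg·m²
  E. N·s = kg·m·s⁻²·s = kg·m·s⁻¹
Only B. matches kg·m²·s⁻¹.

B.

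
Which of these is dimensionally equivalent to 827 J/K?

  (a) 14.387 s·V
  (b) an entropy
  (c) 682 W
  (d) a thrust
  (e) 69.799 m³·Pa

Reference: J·K⁻¹ = N·m·K⁻¹ = kg·m²·s⁻²·K⁻¹.
Each option:
  (a) V·s = J·C⁻¹·s = kg·m²·s⁻²·A⁻¹
  (b) [entropy] = kg·m²·s⁻²·K⁻¹  ← same
  (c) W = J·s⁻¹ = kg·m²·s⁻³
  (d) [thrust] = kg·m·s⁻²
  (e) Pa·m³ = N·m⁻²·m³ = kg·m²·s⁻²
Only (b) matches kg·m²·s⁻²·K⁻¹.

(b)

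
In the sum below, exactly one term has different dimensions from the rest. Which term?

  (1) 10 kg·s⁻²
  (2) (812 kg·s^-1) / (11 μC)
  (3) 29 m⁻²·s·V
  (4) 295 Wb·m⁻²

(1)

In SI base units:
  (1) kg·s⁻²
  (2) [kg·s⁻¹] / [s·A] = kg·s⁻²·A⁻¹
  (3) V·s·m⁻² = J·C⁻¹·s·m⁻² = kg·s⁻²·A⁻¹
  (4) Wb·m⁻² = V·s·m⁻² = kg·s⁻²·A⁻¹
All reduce to kg·s⁻²·A⁻¹ except (1), which is kg·s⁻².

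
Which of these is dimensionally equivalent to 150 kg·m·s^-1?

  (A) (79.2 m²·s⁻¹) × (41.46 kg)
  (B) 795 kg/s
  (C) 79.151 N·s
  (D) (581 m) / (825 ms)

Reference: kg·m·s⁻¹.
Each option:
  (A) [m²·s⁻¹] · [kg] = kg·m²·s⁻¹
  (B) kg·s⁻¹
  (C) N·s = kg·m·s⁻²·s = kg·m·s⁻¹  ← same
  (D) [m] / [s] = m·s⁻¹
Only (C) matches kg·m·s⁻¹.

(C)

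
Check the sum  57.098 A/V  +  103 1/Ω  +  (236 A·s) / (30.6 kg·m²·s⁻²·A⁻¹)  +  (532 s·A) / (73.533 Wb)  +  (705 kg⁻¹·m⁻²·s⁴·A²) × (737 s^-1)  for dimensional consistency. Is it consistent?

Yes

Work out the base dimensions of each:
  57.098 A/V:  A·V⁻¹ = A·(J·C⁻¹)⁻¹ = kg⁻¹·m⁻²·s³·A²
  103 1/Ω:  Ω⁻¹ = (V·A⁻¹)⁻¹ = kg⁻¹·m⁻²·s³·A²
  (236 A·s) / (30.6 kg·m²·s⁻²·A⁻¹):  [s·A] / [kg·m²·s⁻²·A⁻¹] = kg⁻¹·m⁻²·s³·A²
  (532 s·A) / (73.533 Wb):  [s·A] / [kg·m²·s⁻²·A⁻¹] = kg⁻¹·m⁻²·s³·A²
  (705 kg⁻¹·m⁻²·s⁴·A²) × (737 s^-1):  [kg⁻¹·m⁻²·s⁴·A²] · [s⁻¹] = kg⁻¹·m⁻²·s³·A²
Every term reduces to kg⁻¹·m⁻²·s³·A².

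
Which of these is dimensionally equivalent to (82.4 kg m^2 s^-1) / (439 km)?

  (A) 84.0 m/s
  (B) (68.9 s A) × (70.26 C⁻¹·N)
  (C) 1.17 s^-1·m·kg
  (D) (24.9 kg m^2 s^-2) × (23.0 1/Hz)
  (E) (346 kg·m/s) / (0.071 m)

(C)

Reference: [kg·m²·s⁻¹] / [m] = kg·m·s⁻¹.
Each option:
  (A) m·s⁻¹
  (B) [s·A] · [kg·m·s⁻³·A⁻¹] = kg·m·s⁻²
  (C) kg·m·s⁻¹  ← same
  (D) [kg·m²·s⁻²] · [s] = kg·m²·s⁻¹
  (E) [kg·m·s⁻¹] / [m] = kg·s⁻¹
Only (C) matches kg·m·s⁻¹.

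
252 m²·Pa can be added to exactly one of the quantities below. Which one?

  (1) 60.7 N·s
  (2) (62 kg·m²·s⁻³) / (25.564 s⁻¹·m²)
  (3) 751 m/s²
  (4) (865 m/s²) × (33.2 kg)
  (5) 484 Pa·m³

(4)

Reference: Pa·m² = N·m⁻²·m² = kg·m·s⁻².
Each option:
  (1) N·s = kg·m·s⁻²·s = kg·m·s⁻¹
  (2) [kg·m²·s⁻³] / [m²·s⁻¹] = kg·s⁻²
  (3) m·s⁻²
  (4) [m·s⁻²] · [kg] = kg·m·s⁻²  ← same
  (5) Pa·m³ = N·m⁻²·m³ = kg·m²·s⁻²
Only (4) matches kg·m·s⁻².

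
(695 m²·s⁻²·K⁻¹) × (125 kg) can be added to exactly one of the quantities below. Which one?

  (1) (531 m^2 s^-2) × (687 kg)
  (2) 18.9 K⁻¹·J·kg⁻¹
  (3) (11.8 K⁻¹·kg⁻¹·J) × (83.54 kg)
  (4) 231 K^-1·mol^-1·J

Reference: [m²·s⁻²·K⁻¹] · [kg] = kg·m²·s⁻²·K⁻¹.
Each option:
  (1) [m²·s⁻²] · [kg] = kg·m²·s⁻²
  (2) J·kg⁻¹·K⁻¹ = N·m·kg⁻¹·K⁻¹ = m²·s⁻²·K⁻¹
  (3) [m²·s⁻²·K⁻¹] · [kg] = kg·m²·s⁻²·K⁻¹  ← same
  (4) J·mol⁻¹·K⁻¹ = N·m·mol⁻¹·K⁻¹ = kg·m²·s⁻²·K⁻¹·mol⁻¹
Only (3) matches kg·m²·s⁻²·K⁻¹.

(3)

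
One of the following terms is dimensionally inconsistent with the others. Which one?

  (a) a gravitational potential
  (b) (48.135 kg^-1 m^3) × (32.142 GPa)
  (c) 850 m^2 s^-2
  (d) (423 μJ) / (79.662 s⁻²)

Work out the base dimensions of each:
  (a) [gravitational potential] = m²·s⁻²
  (b) [kg⁻¹·m³] · [kg·m⁻¹·s⁻²] = m²·s⁻²
  (c) m²·s⁻²
  (d) [kg·m²·s⁻²] / [s⁻²] = kg·m²
All reduce to m²·s⁻² except (d), which is kg·m².

(d)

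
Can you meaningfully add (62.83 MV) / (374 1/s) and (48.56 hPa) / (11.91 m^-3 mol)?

Expand each in SI base units:
  (62.83 MV) / (374 1/s):  [kg·m²·s⁻³·A⁻¹] / [s⁻¹] = kg·m²·s⁻²·A⁻¹
  (48.56 hPa) / (11.91 m^-3 mol):  [kg·m⁻¹·s⁻²] / [m⁻³·mol] = kg·m²·s⁻²·mol⁻¹
kg·m²·s⁻²·A⁻¹ ≠ kg·m²·s⁻²·mol⁻¹, so they cannot be added.

No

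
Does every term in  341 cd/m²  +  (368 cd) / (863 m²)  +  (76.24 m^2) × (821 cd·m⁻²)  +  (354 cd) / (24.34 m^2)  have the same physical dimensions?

No

Work out the base dimensions of each:
  341 cd/m²:  cd·m⁻² = m⁻²·cd
  (368 cd) / (863 m²):  [cd] / [m²] = m⁻²·cd
  (76.24 m^2) × (821 cd·m⁻²):  [m²] · [m⁻²·cd] = cd
  (354 cd) / (24.34 m^2):  [cd] / [m²] = m⁻²·cd
The terms do not share a single dimension (cd vs m⁻²·cd).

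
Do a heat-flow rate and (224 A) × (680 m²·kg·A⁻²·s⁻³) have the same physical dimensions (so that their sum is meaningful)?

Dimensions:
  a heat-flow rate:  [heat-flow rate] = kg·m²·s⁻³
  (224 A) × (680 m²·kg·A⁻²·s⁻³):  [A] · [kg·m²·s⁻³·A⁻²] = kg·m²·s⁻³·A⁻¹
kg·m²·s⁻³ ≠ kg·m²·s⁻³·A⁻¹, so they cannot be added.

No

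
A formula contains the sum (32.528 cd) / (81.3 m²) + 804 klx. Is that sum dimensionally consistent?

Yes

In SI base units:
  (32.528 cd) / (81.3 m²):  [cd] / [m²] = m⁻²·cd
  804 klx:  lx = lm·m⁻² = m⁻²·cd
Both are m⁻²·cd, so they have the same dimensions and can be added.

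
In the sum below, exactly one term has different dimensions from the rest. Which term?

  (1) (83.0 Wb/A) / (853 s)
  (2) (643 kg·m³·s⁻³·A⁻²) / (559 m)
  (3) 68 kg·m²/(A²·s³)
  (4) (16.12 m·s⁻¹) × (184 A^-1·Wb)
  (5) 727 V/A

Expand each in SI base units:
  (1) [kg·m²·s⁻²·A⁻²] / [s] = kg·m²·s⁻³·A⁻²
  (2) [kg·m³·s⁻³·A⁻²] / [m] = kg·m²·s⁻³·A⁻²
  (3) kg·m²·s⁻³·A⁻²
  (4) [m·s⁻¹] · [kg·m²·s⁻²·A⁻²] = kg·m³·s⁻³·A⁻²
  (5) V·A⁻¹ = J·C⁻¹·A⁻¹ = kg·m²·s⁻³·A⁻²
All reduce to kg·m²·s⁻³·A⁻² except (4), which is kg·m³·s⁻³·A⁻².

(4)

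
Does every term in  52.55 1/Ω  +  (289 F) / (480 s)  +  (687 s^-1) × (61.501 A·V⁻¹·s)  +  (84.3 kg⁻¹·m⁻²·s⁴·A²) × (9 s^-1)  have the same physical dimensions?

Yes

Dimensions:
  52.55 1/Ω:  Ω⁻¹ = (V·A⁻¹)⁻¹ = kg⁻¹·m⁻²·s³·A²
  (289 F) / (480 s):  [kg⁻¹·m⁻²·s⁴·A²] / [s] = kg⁻¹·m⁻²·s³·A²
  (687 s^-1) × (61.501 A·V⁻¹·s):  [s⁻¹] · [kg⁻¹·m⁻²·s⁴·A²] = kg⁻¹·m⁻²·s³·A²
  (84.3 kg⁻¹·m⁻²·s⁴·A²) × (9 s^-1):  [kg⁻¹·m⁻²·s⁴·A²] · [s⁻¹] = kg⁻¹·m⁻²·s³·A²
Every term reduces to kg⁻¹·m⁻²·s³·A².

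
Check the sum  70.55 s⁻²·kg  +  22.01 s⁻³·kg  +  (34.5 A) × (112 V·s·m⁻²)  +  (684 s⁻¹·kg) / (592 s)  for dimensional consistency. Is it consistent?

No

Expand each in SI base units:
  70.55 s⁻²·kg:  kg·s⁻²
  22.01 s⁻³·kg:  kg·s⁻³
  (34.5 A) × (112 V·s·m⁻²):  [A] · [kg·s⁻²·A⁻¹] = kg·s⁻²
  (684 s⁻¹·kg) / (592 s):  [kg·s⁻¹] / [s] = kg·s⁻²
The terms do not share a single dimension (kg·s⁻² vs kg·s⁻³).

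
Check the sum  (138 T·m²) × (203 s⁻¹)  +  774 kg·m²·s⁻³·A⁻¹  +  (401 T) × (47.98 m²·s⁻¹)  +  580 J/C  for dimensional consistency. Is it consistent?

Work out the base dimensions of each:
  (138 T·m²) × (203 s⁻¹):  [kg·m²·s⁻²·A⁻¹] · [s⁻¹] = kg·m²·s⁻³·A⁻¹
  774 kg·m²·s⁻³·A⁻¹:  kg·m²·s⁻³·A⁻¹
  (401 T) × (47.98 m²·s⁻¹):  [kg·s⁻²·A⁻¹] · [m²·s⁻¹] = kg·m²·s⁻³·A⁻¹
  580 J/C:  J·C⁻¹ = N·m·(s·A)⁻¹ = kg·m²·s⁻³·A⁻¹
Every term reduces to kg·m²·s⁻³·A⁻¹.

Yes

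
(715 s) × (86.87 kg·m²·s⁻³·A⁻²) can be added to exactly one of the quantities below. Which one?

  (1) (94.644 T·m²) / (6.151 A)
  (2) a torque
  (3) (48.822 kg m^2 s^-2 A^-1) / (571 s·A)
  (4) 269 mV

(1)

Reference: [s] · [kg·m²·s⁻³·A⁻²] = kg·m²·s⁻²·A⁻².
Each option:
  (1) [kg·m²·s⁻²·A⁻¹] / [A] = kg·m²·s⁻²·A⁻²  ← same
  (2) [torque] = kg·m²·s⁻²
  (3) [kg·m²·s⁻²·A⁻¹] / [s·A] = kg·m²·s⁻³·A⁻²
  (4) V = J·C⁻¹ = kg·m²·s⁻³·A⁻¹
Only (1) matches kg·m²·s⁻²·A⁻².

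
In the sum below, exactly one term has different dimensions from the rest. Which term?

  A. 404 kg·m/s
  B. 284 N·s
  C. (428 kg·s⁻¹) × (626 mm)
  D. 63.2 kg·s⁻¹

D.

Expand each in SI base units:
  A. kg·m·s⁻¹
  B. N·s = kg·m·s⁻²·s = kg·m·s⁻¹
  C. [kg·s⁻¹] · [m] = kg·m·s⁻¹
  D. kg·s⁻¹
All reduce to kg·m·s⁻¹ except D., which is kg·s⁻¹.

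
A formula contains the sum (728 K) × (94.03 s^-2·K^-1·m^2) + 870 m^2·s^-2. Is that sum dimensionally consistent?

Yes

Reduce each to base SI dimensions:
  (728 K) × (94.03 s^-2·K^-1·m^2):  [K] · [m²·s⁻²·K⁻¹] = m²·s⁻²
  870 m^2·s^-2:  m²·s⁻²
Both are m²·s⁻², so they have the same dimensions and can be added.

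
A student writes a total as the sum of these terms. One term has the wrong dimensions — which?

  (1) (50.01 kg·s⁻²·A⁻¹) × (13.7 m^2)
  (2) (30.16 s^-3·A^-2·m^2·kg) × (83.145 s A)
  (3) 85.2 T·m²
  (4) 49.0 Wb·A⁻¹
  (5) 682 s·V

Expand each in SI base units:
  (1) [kg·s⁻²·A⁻¹] · [m²] = kg·m²·s⁻²·A⁻¹
  (2) [kg·m²·s⁻³·A⁻²] · [s·A] = kg·m²·s⁻²·A⁻¹
  (3) T·m² = Wb·m⁻²·m² = kg·m²·s⁻²·A⁻¹
  (4) Wb·A⁻¹ = V·s·A⁻¹ = kg·m²·s⁻²·A⁻²
  (5) V·s = J·C⁻¹·s = kg·m²·s⁻²·A⁻¹
All reduce to kg·m²·s⁻²·A⁻¹ except (4), which is kg·m²·s⁻²·A⁻².

(4)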